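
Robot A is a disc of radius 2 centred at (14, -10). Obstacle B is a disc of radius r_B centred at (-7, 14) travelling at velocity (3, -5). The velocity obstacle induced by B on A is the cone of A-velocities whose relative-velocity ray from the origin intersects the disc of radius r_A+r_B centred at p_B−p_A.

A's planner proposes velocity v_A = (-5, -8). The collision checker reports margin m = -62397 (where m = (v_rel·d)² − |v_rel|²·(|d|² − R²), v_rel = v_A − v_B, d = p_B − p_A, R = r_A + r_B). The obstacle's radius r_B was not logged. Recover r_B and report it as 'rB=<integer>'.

m = -62397
d = (-21, 24);  v_rel = (-8, -3),  |v_rel|² = 73
v_rel×d = (-8)·(24) − (-3)·(-21) = -255
since m = R²·73 − (-255)²:  R² = (65025 + -62397) / 73 = 36
R = √36 = 6  ⇒  r_B = 6 − 2 = 4

rB=4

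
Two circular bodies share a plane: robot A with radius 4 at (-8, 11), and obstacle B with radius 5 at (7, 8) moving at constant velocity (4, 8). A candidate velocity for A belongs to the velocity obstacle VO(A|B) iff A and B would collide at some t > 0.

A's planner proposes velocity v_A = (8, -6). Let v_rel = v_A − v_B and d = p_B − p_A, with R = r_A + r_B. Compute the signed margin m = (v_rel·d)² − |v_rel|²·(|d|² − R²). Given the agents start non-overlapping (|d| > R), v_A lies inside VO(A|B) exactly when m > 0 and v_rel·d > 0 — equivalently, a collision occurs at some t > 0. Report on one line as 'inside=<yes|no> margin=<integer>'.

d = (15, -3),  |d|² = 234;  R = 4+5 = 9,  c = 234−9² = 153
v_rel = (4, -14),  |v_rel|² = 212;  v_rel·d = (4)·(15) + (-14)·(-3) = 102
212·t² − 204·t + 153 = 0  ⇒  m = 102² − 212·153 = -22032
m = -22032 < 0,  v_rel·d = 102 > 0  ⇒  outside

inside=no margin=-22032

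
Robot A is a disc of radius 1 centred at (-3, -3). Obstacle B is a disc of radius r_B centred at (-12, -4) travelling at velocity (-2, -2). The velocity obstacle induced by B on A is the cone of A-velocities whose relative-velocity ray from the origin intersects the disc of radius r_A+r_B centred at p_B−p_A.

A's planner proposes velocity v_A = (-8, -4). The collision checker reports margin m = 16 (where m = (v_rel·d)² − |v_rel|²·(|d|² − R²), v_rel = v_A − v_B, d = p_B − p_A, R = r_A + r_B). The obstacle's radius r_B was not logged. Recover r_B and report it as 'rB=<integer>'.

m = 16
d = (-9, -1);  v_rel = (-6, -2),  |v_rel|² = 40
v_rel×d = (-6)·(-1) − (-2)·(-9) = -12
since m = R²·40 − (-12)²:  R² = (144 + 16) / 40 = 4
R = √4 = 2  ⇒  r_B = 2 − 1 = 1

rB=1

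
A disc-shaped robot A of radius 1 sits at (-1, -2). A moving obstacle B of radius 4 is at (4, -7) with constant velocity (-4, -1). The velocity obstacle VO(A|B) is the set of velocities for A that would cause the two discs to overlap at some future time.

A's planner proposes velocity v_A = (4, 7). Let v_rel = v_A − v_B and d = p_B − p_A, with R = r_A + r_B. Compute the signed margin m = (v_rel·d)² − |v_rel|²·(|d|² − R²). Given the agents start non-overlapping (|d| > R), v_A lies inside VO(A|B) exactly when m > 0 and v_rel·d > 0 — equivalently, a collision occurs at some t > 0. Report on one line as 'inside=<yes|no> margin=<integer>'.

d = (5, -5),  |d|² = 50;  R = 1+4 = 5,  c = 50−5² = 25
v_rel = (8, 8),  |v_rel|² = 128;  v_rel·d = (8)·(5) + (8)·(-5) = 0
128·t² − 0·t + 25 = 0  ⇒  m = 0² − 128·25 = -3200
m = -3200 < 0,  v_rel·d = 0 = 0  ⇒  outside

inside=no margin=-3200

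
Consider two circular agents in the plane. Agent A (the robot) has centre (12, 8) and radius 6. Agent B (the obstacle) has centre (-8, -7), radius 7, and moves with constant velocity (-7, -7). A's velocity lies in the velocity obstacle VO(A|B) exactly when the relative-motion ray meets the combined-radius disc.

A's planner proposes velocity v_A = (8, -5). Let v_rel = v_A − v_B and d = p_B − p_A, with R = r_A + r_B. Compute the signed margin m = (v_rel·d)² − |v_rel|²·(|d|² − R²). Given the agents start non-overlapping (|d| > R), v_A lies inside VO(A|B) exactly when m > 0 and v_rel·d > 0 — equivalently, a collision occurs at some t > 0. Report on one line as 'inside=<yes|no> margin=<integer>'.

d = (-20, -15),  |d|² = 625;  R = 6+7 = 13,  c = 625−13² = 456
v_rel = (15, 2),  |v_rel|² = 229;  v_rel·d = (15)·(-20) + (2)·(-15) = -330
229·t² + 660·t + 456 = 0  ⇒  m = (-330)² − 229·456 = 4476
m = 4476 > 0,  v_rel·d = -330 < 0  ⇒  outside

inside=no margin=4476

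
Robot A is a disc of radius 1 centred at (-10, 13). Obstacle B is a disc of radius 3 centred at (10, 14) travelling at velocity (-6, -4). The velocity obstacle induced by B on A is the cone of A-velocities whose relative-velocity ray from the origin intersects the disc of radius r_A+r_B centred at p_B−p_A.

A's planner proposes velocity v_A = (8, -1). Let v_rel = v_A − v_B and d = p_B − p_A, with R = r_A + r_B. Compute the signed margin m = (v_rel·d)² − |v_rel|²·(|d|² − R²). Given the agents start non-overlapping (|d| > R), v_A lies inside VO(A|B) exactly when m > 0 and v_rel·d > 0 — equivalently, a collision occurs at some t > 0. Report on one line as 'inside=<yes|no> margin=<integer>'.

d = (20, 1),  |d|² = 401;  R = 1+3 = 4,  c = 401−4² = 385
v_rel = (14, 3),  |v_rel|² = 205;  v_rel·d = (14)·(20) + (3)·(1) = 283
205·t² − 566·t + 385 = 0  ⇒  m = 283² − 205·385 = 1164
m = 1164 > 0,  v_rel·d = 283 > 0  ⇒  inside

inside=yes margin=1164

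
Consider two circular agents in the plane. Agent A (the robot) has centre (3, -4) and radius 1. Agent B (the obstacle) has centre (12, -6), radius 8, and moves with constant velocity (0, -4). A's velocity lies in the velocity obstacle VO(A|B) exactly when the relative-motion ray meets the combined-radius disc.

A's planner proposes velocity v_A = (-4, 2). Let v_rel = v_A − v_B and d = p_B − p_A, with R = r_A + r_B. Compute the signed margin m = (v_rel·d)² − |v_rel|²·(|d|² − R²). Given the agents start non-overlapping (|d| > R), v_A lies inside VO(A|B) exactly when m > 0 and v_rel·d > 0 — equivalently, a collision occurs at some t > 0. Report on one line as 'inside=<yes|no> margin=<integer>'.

d = (9, -2),  |d|² = 85;  R = 1+8 = 9,  c = 85−9² = 4
v_rel = (-4, 6),  |v_rel|² = 52;  v_rel·d = (-4)·(9) + (6)·(-2) = -48
52·t² + 96·t + 4 = 0  ⇒  m = (-48)² − 52·4 = 2096
m = 2096 > 0,  v_rel·d = -48 < 0  ⇒  outside

inside=no margin=2096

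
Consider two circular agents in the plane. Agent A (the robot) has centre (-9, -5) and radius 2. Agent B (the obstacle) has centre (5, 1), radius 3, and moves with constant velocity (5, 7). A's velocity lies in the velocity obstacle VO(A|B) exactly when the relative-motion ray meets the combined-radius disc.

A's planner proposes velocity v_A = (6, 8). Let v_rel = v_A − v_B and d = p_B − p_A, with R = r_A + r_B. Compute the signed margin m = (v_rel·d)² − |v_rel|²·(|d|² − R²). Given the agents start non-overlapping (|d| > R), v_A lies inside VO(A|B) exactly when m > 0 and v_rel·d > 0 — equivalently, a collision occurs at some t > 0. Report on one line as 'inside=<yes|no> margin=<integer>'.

d = (14, 6),  |d|² = 232;  R = 2+3 = 5,  c = 232−5² = 207
v_rel = (1, 1),  |v_rel|² = 2;  v_rel·d = (1)·(14) + (1)·(6) = 20
2·t² − 40·t + 207 = 0  ⇒  m = 20² − 2·207 = -14
m = -14 < 0,  v_rel·d = 20 > 0  ⇒  outside

inside=no margin=-14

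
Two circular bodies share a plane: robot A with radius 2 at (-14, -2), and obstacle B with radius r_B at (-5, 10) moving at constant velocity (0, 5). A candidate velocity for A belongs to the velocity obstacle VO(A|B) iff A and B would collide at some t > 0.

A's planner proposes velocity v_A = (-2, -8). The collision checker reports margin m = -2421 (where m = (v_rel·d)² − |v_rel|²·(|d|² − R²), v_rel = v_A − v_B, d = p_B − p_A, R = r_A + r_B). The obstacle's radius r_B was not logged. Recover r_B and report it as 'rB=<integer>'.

m = -2421
d = (9, 12);  v_rel = (-2, -13),  |v_rel|² = 173
v_rel×d = (-2)·(12) − (-13)·(9) = 93
since m = R²·173 − 93²:  R² = (8649 + -2421) / 173 = 36
R = √36 = 6  ⇒  r_B = 6 − 2 = 4

rB=4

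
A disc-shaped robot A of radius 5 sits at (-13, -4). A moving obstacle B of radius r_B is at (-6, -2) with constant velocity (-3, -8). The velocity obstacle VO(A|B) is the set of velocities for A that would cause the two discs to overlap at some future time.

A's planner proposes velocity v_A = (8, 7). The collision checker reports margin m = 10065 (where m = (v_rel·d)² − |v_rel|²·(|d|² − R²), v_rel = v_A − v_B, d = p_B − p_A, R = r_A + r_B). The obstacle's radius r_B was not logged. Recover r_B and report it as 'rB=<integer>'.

m = 10065
d = (7, 2);  v_rel = (11, 15),  |v_rel|² = 346
v_rel×d = (11)·(2) − (15)·(7) = -83
since m = R²·346 − (-83)²:  R² = (6889 + 10065) / 346 = 49
R = √49 = 7  ⇒  r_B = 7 − 5 = 2

rB=2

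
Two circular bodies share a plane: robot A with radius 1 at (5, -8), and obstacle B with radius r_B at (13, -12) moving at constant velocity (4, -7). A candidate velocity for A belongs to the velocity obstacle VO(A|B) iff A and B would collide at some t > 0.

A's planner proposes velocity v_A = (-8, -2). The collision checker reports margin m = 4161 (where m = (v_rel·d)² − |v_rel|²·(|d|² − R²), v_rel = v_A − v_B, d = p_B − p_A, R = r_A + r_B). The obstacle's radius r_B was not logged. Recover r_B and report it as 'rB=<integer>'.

m = 4161
d = (8, -4);  v_rel = (-12, 5),  |v_rel|² = 169
v_rel×d = (-12)·(-4) − (5)·(8) = 8
since m = R²·169 − 8²:  R² = (64 + 4161) / 169 = 25
R = √25 = 5  ⇒  r_B = 5 − 1 = 4

rB=4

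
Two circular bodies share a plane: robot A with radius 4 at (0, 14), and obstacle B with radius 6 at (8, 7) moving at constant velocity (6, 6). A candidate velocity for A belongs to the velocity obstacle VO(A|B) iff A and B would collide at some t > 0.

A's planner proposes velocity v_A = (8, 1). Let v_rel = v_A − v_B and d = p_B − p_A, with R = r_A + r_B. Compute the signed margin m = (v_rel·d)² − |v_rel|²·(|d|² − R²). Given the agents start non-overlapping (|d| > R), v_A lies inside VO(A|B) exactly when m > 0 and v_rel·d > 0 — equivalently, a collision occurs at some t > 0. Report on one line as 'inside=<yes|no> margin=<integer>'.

d = (8, -7),  |d|² = 113;  R = 4+6 = 10,  c = 113−10² = 13
v_rel = (2, -5),  |v_rel|² = 29;  v_rel·d = (2)·(8) + (-5)·(-7) = 51
29·t² − 102·t + 13 = 0  ⇒  m = 51² − 29·13 = 2224
m = 2224 > 0,  v_rel·d = 51 > 0  ⇒  inside

inside=yes margin=2224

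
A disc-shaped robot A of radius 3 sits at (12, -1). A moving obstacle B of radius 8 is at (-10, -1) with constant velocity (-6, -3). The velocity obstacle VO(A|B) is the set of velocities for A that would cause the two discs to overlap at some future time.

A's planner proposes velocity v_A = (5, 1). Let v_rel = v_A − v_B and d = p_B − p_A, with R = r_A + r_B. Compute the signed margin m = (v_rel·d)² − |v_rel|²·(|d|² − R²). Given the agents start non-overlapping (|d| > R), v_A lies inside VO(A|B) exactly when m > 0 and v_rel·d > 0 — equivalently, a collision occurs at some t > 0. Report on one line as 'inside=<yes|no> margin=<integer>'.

d = (-22, 0),  |d|² = 484;  R = 3+8 = 11,  c = 484−11² = 363
v_rel = (11, 4),  |v_rel|² = 137;  v_rel·d = (11)·(-22) + (4)·(0) = -242
137·t² + 484·t + 363 = 0  ⇒  m = (-242)² − 137·363 = 8833
m = 8833 > 0,  v_rel·d = -242 < 0  ⇒  outside

inside=no margin=8833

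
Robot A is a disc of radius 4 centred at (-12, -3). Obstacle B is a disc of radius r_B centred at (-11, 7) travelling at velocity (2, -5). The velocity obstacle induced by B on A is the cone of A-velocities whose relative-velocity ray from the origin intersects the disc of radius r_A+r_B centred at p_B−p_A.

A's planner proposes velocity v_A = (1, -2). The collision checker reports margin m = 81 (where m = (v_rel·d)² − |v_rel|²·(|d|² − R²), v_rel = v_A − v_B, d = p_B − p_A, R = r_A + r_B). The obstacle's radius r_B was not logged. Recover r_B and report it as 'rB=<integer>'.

m = 81
d = (1, 10);  v_rel = (-1, 3),  |v_rel|² = 10
v_rel×d = (-1)·(10) − (3)·(1) = -13
since m = R²·10 − (-13)²:  R² = (169 + 81) / 10 = 25
R = √25 = 5  ⇒  r_B = 5 − 4 = 1

rB=1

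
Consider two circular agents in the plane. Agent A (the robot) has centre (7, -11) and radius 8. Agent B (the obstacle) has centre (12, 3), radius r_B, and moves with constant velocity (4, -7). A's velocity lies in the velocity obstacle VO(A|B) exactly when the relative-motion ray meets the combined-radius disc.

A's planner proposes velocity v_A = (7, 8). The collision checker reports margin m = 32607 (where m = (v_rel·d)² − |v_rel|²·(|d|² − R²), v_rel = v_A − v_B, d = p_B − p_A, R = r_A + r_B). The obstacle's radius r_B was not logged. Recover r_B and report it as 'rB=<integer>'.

m = 32607
d = (5, 14);  v_rel = (3, 15),  |v_rel|² = 234
v_rel×d = (3)·(14) − (15)·(5) = -33
since m = R²·234 − (-33)²:  R² = (1089 + 32607) / 234 = 144
R = √144 = 12  ⇒  r_B = 12 − 8 = 4

rB=4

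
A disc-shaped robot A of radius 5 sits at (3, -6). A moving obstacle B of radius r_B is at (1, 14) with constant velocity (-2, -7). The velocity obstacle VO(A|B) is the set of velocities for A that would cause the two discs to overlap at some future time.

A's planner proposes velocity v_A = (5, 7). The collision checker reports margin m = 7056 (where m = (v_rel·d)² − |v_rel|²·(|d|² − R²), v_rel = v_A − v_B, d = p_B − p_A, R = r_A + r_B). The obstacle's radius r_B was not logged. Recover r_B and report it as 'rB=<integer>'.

m = 7056
d = (-2, 20);  v_rel = (7, 14),  |v_rel|² = 245
v_rel×d = (7)·(20) − (14)·(-2) = 168
since m = R²·245 − 168²:  R² = (28224 + 7056) / 245 = 144
R = √144 = 12  ⇒  r_B = 12 − 5 = 7

rB=7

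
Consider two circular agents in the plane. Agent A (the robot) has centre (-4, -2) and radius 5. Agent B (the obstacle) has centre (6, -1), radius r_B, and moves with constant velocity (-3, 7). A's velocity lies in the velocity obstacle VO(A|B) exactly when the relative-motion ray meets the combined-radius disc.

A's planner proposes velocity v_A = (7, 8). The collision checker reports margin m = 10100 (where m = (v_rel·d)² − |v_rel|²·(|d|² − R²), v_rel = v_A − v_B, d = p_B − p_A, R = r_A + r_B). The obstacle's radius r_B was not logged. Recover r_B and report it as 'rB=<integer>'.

m = 10100
d = (10, 1);  v_rel = (10, 1),  |v_rel|² = 101
v_rel×d = (10)·(1) − (1)·(10) = 0
since m = R²·101 − 0²:  R² = (0 + 10100) / 101 = 100
R = √100 = 10  ⇒  r_B = 10 − 5 = 5

rB=5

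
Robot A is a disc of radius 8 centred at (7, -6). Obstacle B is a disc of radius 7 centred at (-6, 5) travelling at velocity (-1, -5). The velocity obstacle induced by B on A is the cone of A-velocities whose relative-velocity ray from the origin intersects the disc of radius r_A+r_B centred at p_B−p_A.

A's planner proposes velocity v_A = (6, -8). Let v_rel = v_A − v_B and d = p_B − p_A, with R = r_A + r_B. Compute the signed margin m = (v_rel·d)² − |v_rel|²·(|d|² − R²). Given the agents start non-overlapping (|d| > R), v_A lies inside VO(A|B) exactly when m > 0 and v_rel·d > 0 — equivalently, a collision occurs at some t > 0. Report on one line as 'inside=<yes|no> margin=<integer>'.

d = (-13, 11),  |d|² = 290;  R = 8+7 = 15,  c = 290−15² = 65
v_rel = (7, -3),  |v_rel|² = 58;  v_rel·d = (7)·(-13) + (-3)·(11) = -124
58·t² + 248·t + 65 = 0  ⇒  m = (-124)² − 58·65 = 11606
m = 11606 > 0,  v_rel·d = -124 < 0  ⇒  outside

inside=no margin=11606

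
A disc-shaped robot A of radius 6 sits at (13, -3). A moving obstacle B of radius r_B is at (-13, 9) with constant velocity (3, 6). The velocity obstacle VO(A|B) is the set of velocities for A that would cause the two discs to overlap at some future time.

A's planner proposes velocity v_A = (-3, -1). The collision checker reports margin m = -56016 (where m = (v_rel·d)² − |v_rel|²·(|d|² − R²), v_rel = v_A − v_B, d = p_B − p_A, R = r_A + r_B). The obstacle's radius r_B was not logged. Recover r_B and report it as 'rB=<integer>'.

m = -56016
d = (-26, 12);  v_rel = (-6, -7),  |v_rel|² = 85
v_rel×d = (-6)·(12) − (-7)·(-26) = -254
since m = R²·85 − (-254)²:  R² = (64516 + -56016) / 85 = 100
R = √100 = 10  ⇒  r_B = 10 − 6 = 4

rB=4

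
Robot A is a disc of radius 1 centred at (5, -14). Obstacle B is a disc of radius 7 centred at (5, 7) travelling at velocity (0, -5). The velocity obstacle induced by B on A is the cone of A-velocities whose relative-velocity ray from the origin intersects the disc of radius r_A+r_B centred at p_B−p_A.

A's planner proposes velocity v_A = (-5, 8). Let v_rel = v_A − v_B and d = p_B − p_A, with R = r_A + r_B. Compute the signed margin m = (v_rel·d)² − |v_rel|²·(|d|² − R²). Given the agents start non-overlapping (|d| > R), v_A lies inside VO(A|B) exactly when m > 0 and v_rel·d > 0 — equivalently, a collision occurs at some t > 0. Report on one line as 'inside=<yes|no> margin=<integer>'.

d = (0, 21),  |d|² = 441;  R = 1+7 = 8,  c = 441−8² = 377
v_rel = (-5, 13),  |v_rel|² = 194;  v_rel·d = (-5)·(0) + (13)·(21) = 273
194·t² − 546·t + 377 = 0  ⇒  m = 273² − 194·377 = 1391
m = 1391 > 0,  v_rel·d = 273 > 0  ⇒  inside

inside=yes margin=1391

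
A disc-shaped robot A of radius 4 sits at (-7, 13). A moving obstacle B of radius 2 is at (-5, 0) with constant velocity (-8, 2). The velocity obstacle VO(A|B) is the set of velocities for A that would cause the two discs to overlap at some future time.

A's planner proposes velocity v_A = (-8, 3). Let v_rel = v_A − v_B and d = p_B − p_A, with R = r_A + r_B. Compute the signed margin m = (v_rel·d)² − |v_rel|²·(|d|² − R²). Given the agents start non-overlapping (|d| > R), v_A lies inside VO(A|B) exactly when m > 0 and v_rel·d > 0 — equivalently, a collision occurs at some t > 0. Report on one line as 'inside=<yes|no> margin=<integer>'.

d = (2, -13),  |d|² = 173;  R = 4+2 = 6,  c = 173−6² = 137
v_rel = (0, 1),  |v_rel|² = 1;  v_rel·d = (0)·(2) + (1)·(-13) = -13
1·t² + 26·t + 137 = 0  ⇒  m = (-13)² − 1·137 = 32
m = 32 > 0,  v_rel·d = -13 < 0  ⇒  outside

inside=no margin=32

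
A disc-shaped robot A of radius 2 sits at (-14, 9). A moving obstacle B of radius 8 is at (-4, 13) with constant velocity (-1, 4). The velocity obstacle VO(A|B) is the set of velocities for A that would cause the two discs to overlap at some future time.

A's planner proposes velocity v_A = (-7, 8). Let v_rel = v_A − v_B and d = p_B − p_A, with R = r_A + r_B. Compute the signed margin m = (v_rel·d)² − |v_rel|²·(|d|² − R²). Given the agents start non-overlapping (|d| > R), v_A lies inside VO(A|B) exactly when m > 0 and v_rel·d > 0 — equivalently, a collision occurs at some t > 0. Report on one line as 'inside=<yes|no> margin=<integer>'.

d = (10, 4),  |d|² = 116;  R = 2+8 = 10,  c = 116−10² = 16
v_rel = (-6, 4),  |v_rel|² = 52;  v_rel·d = (-6)·(10) + (4)·(4) = -44
52·t² + 88·t + 16 = 0  ⇒  m = (-44)² − 52·16 = 1104
m = 1104 > 0,  v_rel·d = -44 < 0  ⇒  outside

inside=no margin=1104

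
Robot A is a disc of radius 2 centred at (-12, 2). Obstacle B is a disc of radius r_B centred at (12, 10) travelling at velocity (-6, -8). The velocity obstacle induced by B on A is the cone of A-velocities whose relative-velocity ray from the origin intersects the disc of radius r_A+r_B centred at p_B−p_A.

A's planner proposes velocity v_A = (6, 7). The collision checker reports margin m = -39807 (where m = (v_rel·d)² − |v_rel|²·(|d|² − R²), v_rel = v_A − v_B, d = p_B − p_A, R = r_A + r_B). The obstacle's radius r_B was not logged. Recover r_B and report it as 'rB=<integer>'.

m = -39807
d = (24, 8);  v_rel = (12, 15),  |v_rel|² = 369
v_rel×d = (12)·(8) − (15)·(24) = -264
since m = R²·369 − (-264)²:  R² = (69696 + -39807) / 369 = 81
R = √81 = 9  ⇒  r_B = 9 − 2 = 7

rB=7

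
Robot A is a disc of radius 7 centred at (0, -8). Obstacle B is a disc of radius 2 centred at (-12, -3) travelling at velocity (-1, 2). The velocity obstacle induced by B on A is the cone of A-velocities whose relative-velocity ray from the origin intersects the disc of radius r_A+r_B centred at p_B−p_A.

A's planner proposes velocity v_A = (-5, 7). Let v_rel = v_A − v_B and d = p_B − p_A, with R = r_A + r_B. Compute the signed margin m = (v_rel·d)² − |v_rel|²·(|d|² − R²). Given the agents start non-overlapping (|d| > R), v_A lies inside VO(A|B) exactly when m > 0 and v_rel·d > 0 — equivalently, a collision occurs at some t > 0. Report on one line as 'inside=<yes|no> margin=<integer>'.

d = (-12, 5),  |d|² = 169;  R = 7+2 = 9,  c = 169−9² = 88
v_rel = (-4, 5),  |v_rel|² = 41;  v_rel·d = (-4)·(-12) + (5)·(5) = 73
41·t² − 146·t + 88 = 0  ⇒  m = 73² − 41·88 = 1721
m = 1721 > 0,  v_rel·d = 73 > 0  ⇒  inside

inside=yes margin=1721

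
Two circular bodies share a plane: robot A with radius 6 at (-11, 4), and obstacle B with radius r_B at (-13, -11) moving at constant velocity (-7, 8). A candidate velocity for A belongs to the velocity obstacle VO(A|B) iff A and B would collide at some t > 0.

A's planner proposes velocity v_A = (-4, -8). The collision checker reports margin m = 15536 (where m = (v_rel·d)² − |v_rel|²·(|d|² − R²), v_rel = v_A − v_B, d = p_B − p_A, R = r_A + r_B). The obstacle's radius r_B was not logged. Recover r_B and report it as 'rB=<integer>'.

m = 15536
d = (-2, -15);  v_rel = (3, -16),  |v_rel|² = 265
v_rel×d = (3)·(-15) − (-16)·(-2) = -77
since m = R²·265 − (-77)²:  R² = (5929 + 15536) / 265 = 81
R = √81 = 9  ⇒  r_B = 9 − 6 = 3

rB=3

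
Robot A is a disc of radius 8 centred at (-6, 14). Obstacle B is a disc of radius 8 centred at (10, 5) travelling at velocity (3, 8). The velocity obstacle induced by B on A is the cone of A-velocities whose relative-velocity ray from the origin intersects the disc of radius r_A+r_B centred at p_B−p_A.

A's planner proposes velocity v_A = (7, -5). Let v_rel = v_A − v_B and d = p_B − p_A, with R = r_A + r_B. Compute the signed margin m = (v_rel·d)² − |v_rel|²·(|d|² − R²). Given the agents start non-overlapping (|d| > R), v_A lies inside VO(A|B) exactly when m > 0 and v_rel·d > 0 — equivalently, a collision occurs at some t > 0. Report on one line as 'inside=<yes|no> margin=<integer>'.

d = (16, -9),  |d|² = 337;  R = 8+8 = 16,  c = 337−16² = 81
v_rel = (4, -13),  |v_rel|² = 185;  v_rel·d = (4)·(16) + (-13)·(-9) = 181
185·t² − 362·t + 81 = 0  ⇒  m = 181² − 185·81 = 17776
m = 17776 > 0,  v_rel·d = 181 > 0  ⇒  inside

inside=yes margin=17776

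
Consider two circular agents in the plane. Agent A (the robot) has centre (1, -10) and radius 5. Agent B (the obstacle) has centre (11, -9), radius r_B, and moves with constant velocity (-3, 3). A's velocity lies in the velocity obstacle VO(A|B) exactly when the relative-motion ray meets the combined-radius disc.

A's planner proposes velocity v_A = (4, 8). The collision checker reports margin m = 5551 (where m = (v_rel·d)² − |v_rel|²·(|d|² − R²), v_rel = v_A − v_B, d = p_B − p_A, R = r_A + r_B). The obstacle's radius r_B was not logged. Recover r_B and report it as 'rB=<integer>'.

m = 5551
d = (10, 1);  v_rel = (7, 5),  |v_rel|² = 74
v_rel×d = (7)·(1) − (5)·(10) = -43
since m = R²·74 − (-43)²:  R² = (1849 + 5551) / 74 = 100
R = √100 = 10  ⇒  r_B = 10 − 5 = 5

rB=5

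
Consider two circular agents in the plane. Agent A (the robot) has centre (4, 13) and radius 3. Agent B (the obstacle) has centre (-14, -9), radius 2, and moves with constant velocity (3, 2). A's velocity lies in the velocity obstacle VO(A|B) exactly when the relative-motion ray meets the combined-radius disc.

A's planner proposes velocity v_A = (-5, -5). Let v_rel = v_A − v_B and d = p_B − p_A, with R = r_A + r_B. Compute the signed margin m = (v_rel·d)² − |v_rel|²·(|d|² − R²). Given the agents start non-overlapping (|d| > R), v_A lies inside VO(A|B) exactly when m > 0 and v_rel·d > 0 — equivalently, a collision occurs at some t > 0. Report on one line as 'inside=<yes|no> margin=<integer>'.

d = (-18, -22),  |d|² = 808;  R = 3+2 = 5,  c = 808−5² = 783
v_rel = (-8, -7),  |v_rel|² = 113;  v_rel·d = (-8)·(-18) + (-7)·(-22) = 298
113·t² − 596·t + 783 = 0  ⇒  m = 298² − 113·783 = 325
m = 325 > 0,  v_rel·d = 298 > 0  ⇒  inside

inside=yes margin=325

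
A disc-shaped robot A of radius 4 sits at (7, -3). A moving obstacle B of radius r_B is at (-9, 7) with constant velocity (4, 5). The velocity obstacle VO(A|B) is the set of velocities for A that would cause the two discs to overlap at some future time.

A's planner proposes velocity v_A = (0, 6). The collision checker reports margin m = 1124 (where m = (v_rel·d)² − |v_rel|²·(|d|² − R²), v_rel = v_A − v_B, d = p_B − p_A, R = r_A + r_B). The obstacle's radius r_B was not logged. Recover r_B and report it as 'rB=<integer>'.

m = 1124
d = (-16, 10);  v_rel = (-4, 1),  |v_rel|² = 17
v_rel×d = (-4)·(10) − (1)·(-16) = -24
since m = R²·17 − (-24)²:  R² = (576 + 1124) / 17 = 100
R = √100 = 10  ⇒  r_B = 10 − 4 = 6

rB=6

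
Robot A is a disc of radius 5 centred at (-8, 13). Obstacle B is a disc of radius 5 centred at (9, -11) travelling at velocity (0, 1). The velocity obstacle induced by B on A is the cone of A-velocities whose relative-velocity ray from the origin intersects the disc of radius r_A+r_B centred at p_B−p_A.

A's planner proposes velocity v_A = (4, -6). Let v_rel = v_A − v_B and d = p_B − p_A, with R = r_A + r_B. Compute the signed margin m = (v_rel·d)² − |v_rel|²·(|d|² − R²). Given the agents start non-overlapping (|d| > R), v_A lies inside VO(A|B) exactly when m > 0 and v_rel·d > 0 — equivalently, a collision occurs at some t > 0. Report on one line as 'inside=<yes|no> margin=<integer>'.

d = (17, -24),  |d|² = 865;  R = 5+5 = 10,  c = 865−10² = 765
v_rel = (4, -7),  |v_rel|² = 65;  v_rel·d = (4)·(17) + (-7)·(-24) = 236
65·t² − 472·t + 765 = 0  ⇒  m = 236² − 65·765 = 5971
m = 5971 > 0,  v_rel·d = 236 > 0  ⇒  inside

inside=yes margin=5971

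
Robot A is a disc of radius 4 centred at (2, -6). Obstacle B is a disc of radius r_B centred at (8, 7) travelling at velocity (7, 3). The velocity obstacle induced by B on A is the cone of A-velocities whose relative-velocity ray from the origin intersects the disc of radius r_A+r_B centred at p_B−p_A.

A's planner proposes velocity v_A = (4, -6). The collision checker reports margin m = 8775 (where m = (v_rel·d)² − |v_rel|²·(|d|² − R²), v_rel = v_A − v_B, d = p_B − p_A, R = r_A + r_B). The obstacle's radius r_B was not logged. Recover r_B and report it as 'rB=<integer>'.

m = 8775
d = (6, 13);  v_rel = (-3, -9),  |v_rel|² = 90
v_rel×d = (-3)·(13) − (-9)·(6) = 15
since m = R²·90 − 15²:  R² = (225 + 8775) / 90 = 100
R = √100 = 10  ⇒  r_B = 10 − 4 = 6

rB=6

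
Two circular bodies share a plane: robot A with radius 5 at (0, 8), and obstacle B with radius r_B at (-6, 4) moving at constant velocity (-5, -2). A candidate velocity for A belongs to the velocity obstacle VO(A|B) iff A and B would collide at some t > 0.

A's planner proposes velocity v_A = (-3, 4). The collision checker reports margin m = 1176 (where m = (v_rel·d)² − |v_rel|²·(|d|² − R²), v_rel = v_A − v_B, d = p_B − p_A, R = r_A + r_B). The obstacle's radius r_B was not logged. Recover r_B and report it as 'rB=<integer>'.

m = 1176
d = (-6, -4);  v_rel = (2, 6),  |v_rel|² = 40
v_rel×d = (2)·(-4) − (6)·(-6) = 28
since m = R²·40 − 28²:  R² = (784 + 1176) / 40 = 49
R = √49 = 7  ⇒  r_B = 7 − 5 = 2

rB=2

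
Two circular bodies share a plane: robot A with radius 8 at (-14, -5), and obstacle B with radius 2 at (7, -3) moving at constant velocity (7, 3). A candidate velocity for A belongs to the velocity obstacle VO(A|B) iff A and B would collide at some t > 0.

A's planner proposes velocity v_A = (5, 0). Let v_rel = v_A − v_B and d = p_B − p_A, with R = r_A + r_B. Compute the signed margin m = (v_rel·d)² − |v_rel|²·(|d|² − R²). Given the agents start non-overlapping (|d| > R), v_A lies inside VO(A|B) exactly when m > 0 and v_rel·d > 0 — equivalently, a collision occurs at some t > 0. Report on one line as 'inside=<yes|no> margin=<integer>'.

d = (21, 2),  |d|² = 445;  R = 8+2 = 10,  c = 445−10² = 345
v_rel = (-2, -3),  |v_rel|² = 13;  v_rel·d = (-2)·(21) + (-3)·(2) = -48
13·t² + 96·t + 345 = 0  ⇒  m = (-48)² − 13·345 = -2181
m = -2181 < 0,  v_rel·d = -48 < 0  ⇒  outside

inside=no margin=-2181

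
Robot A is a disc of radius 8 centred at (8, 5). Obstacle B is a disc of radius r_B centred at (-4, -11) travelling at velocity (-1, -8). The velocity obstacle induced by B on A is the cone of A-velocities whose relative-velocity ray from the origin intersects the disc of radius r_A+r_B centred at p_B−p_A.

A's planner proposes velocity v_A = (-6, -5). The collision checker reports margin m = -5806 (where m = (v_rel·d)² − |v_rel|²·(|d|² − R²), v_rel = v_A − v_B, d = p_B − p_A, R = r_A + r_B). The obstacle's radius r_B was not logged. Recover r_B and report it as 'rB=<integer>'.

m = -5806
d = (-12, -16);  v_rel = (-5, 3),  |v_rel|² = 34
v_rel×d = (-5)·(-16) − (3)·(-12) = 116
since m = R²·34 − 116²:  R² = (13456 + -5806) / 34 = 225
R = √225 = 15  ⇒  r_B = 15 − 8 = 7

rB=7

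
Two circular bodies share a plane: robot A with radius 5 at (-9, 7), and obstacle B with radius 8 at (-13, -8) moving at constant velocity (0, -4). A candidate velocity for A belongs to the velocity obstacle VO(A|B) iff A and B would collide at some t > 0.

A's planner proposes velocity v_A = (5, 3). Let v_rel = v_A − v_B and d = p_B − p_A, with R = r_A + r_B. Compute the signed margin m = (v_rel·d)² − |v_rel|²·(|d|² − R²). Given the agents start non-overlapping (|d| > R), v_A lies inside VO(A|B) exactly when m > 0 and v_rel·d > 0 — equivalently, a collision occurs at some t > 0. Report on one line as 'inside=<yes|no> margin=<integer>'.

d = (-4, -15),  |d|² = 241;  R = 5+8 = 13,  c = 241−13² = 72
v_rel = (5, 7),  |v_rel|² = 74;  v_rel·d = (5)·(-4) + (7)·(-15) = -125
74·t² + 250·t + 72 = 0  ⇒  m = (-125)² − 74·72 = 10297
m = 10297 > 0,  v_rel·d = -125 < 0  ⇒  outside

inside=no margin=10297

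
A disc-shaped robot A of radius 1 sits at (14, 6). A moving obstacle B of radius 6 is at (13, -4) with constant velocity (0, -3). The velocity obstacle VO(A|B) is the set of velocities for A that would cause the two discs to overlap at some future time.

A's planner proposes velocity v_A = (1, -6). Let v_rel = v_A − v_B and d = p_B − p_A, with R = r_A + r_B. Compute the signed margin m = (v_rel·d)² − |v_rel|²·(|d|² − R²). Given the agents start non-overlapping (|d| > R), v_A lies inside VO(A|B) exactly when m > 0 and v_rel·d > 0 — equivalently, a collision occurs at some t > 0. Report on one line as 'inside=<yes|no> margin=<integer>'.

d = (-1, -10),  |d|² = 101;  R = 1+6 = 7,  c = 101−7² = 52
v_rel = (1, -3),  |v_rel|² = 10;  v_rel·d = (1)·(-1) + (-3)·(-10) = 29
10·t² − 58·t + 52 = 0  ⇒  m = 29² − 10·52 = 321
m = 321 > 0,  v_rel·d = 29 > 0  ⇒  inside

inside=yes margin=321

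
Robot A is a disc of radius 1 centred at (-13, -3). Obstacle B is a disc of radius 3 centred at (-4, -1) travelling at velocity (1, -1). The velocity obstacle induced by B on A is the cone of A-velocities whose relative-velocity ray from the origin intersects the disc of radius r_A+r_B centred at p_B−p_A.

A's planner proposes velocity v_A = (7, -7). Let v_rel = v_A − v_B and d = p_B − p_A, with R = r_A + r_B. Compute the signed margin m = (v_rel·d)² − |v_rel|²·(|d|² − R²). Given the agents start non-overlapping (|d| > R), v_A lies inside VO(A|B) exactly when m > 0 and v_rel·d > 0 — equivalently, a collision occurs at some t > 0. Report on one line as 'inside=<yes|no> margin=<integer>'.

d = (9, 2),  |d|² = 85;  R = 1+3 = 4,  c = 85−4² = 69
v_rel = (6, -6),  |v_rel|² = 72;  v_rel·d = (6)·(9) + (-6)·(2) = 42
72·t² − 84·t + 69 = 0  ⇒  m = 42² − 72·69 = -3204
m = -3204 < 0,  v_rel·d = 42 > 0  ⇒  outside

inside=no margin=-3204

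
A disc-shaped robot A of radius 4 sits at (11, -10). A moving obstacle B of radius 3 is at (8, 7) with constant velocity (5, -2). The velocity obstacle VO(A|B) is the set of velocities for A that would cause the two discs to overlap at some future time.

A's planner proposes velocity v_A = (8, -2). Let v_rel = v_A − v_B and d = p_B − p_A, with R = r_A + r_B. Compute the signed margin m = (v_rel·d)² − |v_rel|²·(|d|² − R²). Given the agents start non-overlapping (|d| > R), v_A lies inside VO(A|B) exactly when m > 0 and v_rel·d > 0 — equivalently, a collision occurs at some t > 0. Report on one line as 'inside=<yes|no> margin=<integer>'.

d = (-3, 17),  |d|² = 298;  R = 4+3 = 7,  c = 298−7² = 249
v_rel = (3, 0),  |v_rel|² = 9;  v_rel·d = (3)·(-3) + (0)·(17) = -9
9·t² + 18·t + 249 = 0  ⇒  m = (-9)² − 9·249 = -2160
m = -2160 < 0,  v_rel·d = -9 < 0  ⇒  outside

inside=no margin=-2160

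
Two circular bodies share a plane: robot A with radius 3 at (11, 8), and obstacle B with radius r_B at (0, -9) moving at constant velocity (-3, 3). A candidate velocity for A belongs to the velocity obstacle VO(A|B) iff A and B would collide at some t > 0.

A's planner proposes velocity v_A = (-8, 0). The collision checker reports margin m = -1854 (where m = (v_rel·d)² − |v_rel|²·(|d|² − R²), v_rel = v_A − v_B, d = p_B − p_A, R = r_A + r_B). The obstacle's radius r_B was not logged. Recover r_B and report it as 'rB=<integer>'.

m = -1854
d = (-11, -17);  v_rel = (-5, -3),  |v_rel|² = 34
v_rel×d = (-5)·(-17) − (-3)·(-11) = 52
since m = R²·34 − 52²:  R² = (2704 + -1854) / 34 = 25
R = √25 = 5  ⇒  r_B = 5 − 3 = 2

rB=2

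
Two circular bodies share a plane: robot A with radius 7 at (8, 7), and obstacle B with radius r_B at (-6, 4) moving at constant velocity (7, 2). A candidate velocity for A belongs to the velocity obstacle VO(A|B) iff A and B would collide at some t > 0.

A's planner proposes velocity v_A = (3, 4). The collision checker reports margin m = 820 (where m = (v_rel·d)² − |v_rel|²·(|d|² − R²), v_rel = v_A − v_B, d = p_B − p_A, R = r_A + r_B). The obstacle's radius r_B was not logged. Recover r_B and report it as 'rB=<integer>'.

m = 820
d = (-14, -3);  v_rel = (-4, 2),  |v_rel|² = 20
v_rel×d = (-4)·(-3) − (2)·(-14) = 40
since m = R²·20 − 40²:  R² = (1600 + 820) / 20 = 121
R = √121 = 11  ⇒  r_B = 11 − 7 = 4

rB=4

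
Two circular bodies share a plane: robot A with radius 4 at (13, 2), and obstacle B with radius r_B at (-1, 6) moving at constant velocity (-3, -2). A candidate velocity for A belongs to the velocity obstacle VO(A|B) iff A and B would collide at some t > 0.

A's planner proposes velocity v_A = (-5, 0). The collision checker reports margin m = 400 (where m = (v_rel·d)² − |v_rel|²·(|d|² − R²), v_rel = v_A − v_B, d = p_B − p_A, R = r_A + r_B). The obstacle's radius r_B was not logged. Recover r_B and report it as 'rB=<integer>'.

m = 400
d = (-14, 4);  v_rel = (-2, 2),  |v_rel|² = 8
v_rel×d = (-2)·(4) − (2)·(-14) = 20
since m = R²·8 − 20²:  R² = (400 + 400) / 8 = 100
R = √100 = 10  ⇒  r_B = 10 − 4 = 6

rB=6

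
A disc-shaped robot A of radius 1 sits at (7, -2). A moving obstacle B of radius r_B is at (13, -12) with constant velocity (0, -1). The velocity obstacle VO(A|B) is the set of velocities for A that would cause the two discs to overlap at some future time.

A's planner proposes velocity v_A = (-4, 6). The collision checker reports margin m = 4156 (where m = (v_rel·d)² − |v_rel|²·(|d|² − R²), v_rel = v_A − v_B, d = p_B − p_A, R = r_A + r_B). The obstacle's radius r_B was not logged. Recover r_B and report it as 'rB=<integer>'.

m = 4156
d = (6, -10);  v_rel = (-4, 7),  |v_rel|² = 65
v_rel×d = (-4)·(-10) − (7)·(6) = -2
since m = R²·65 − (-2)²:  R² = (4 + 4156) / 65 = 64
R = √64 = 8  ⇒  r_B = 8 − 1 = 7

rB=7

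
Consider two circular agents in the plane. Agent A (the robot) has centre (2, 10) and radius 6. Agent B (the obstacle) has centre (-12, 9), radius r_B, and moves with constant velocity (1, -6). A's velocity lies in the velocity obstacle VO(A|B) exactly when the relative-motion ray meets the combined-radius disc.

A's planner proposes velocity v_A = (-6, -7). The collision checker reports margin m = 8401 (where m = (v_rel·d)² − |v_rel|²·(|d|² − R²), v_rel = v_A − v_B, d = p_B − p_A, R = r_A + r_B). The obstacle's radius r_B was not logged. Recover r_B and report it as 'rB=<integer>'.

m = 8401
d = (-14, -1);  v_rel = (-7, -1),  |v_rel|² = 50
v_rel×d = (-7)·(-1) − (-1)·(-14) = -7
since m = R²·50 − (-7)²:  R² = (49 + 8401) / 50 = 169
R = √169 = 13  ⇒  r_B = 13 − 6 = 7

rB=7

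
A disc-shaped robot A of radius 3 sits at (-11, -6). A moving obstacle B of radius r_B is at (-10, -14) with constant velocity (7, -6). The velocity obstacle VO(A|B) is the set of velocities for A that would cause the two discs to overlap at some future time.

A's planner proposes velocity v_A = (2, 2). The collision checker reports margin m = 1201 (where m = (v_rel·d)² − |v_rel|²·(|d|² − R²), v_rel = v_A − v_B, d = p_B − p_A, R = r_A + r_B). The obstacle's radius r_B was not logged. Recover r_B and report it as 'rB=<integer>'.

m = 1201
d = (1, -8);  v_rel = (-5, 8),  |v_rel|² = 89
v_rel×d = (-5)·(-8) − (8)·(1) = 32
since m = R²·89 − 32²:  R² = (1024 + 1201) / 89 = 25
R = √25 = 5  ⇒  r_B = 5 − 3 = 2

rB=2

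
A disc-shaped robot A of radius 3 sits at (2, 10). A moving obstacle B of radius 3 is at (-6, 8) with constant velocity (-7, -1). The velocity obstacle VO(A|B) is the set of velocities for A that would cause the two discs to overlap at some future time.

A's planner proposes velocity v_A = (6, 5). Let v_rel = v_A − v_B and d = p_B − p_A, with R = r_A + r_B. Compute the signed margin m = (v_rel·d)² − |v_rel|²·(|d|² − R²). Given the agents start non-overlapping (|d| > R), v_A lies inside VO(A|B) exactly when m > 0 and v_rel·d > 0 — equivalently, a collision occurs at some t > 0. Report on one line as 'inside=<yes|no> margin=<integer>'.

d = (-8, -2),  |d|² = 68;  R = 3+3 = 6,  c = 68−6² = 32
v_rel = (13, 6),  |v_rel|² = 205;  v_rel·d = (13)·(-8) + (6)·(-2) = -116
205·t² + 232·t + 32 = 0  ⇒  m = (-116)² − 205·32 = 6896
m = 6896 > 0,  v_rel·d = -116 < 0  ⇒  outside

inside=no margin=6896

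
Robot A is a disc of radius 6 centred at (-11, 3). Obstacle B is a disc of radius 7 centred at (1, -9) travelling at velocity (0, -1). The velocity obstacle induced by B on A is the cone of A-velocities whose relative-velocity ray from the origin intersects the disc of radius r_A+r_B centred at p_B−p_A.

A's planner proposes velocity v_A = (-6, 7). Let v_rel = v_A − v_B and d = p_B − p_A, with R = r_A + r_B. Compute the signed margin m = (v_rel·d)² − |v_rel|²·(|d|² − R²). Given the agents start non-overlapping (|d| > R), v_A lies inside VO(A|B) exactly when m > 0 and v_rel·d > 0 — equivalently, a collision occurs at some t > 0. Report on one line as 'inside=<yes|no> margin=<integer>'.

d = (12, -12),  |d|² = 288;  R = 6+7 = 13,  c = 288−13² = 119
v_rel = (-6, 8),  |v_rel|² = 100;  v_rel·d = (-6)·(12) + (8)·(-12) = -168
100·t² + 336·t + 119 = 0  ⇒  m = (-168)² − 100·119 = 16324
m = 16324 > 0,  v_rel·d = -168 < 0  ⇒  outside

inside=no margin=16324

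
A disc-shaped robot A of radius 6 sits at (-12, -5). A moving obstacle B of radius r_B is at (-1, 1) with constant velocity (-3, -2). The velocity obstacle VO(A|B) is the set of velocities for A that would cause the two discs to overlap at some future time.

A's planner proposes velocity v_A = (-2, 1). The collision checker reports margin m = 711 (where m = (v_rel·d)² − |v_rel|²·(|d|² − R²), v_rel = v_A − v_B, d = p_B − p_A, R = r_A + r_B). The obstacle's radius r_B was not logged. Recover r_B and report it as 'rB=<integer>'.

m = 711
d = (11, 6);  v_rel = (1, 3),  |v_rel|² = 10
v_rel×d = (1)·(6) − (3)·(11) = -27
since m = R²·10 − (-27)²:  R² = (729 + 711) / 10 = 144
R = √144 = 12  ⇒  r_B = 12 − 6 = 6

rB=6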